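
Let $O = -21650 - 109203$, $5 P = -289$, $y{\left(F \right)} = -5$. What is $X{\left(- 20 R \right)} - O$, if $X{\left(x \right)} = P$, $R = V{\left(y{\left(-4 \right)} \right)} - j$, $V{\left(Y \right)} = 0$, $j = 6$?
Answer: $\frac{653976}{5} \approx 1.308 \cdot 10^{5}$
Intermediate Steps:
$P = - \frac{289}{5}$ ($P = \frac{1}{5} \left(-289\right) = - \frac{289}{5} \approx -57.8$)
$R = -6$ ($R = 0 - 6 = -6$)
$O = -130853$ ($O = -21650 - 109203 = -130853$)
$X{\left(x \right)} = - \frac{289}{5}$
$X{\left(- 20 R \right)} - O = - \frac{289}{5} - -130853 = - \frac{289}{5} + 130853 = \frac{653976}{5}$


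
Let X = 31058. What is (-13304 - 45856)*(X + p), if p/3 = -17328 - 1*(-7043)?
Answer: -12009480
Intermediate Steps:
p = -30855 (p = 3*(-17328 - 1*(-7043)) = 3*(-17328 + 7043) = 3*(-10285) = -30855)
(-13304 - 45856)*(X + p) = (-13304 - 45856)*(31058 - 30855) = -59160*203 = -12009480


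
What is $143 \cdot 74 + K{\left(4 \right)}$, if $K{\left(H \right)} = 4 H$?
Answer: $10598$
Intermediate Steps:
$143 \cdot 74 + K{\left(4 \right)} = 143 \cdot 74 + 4 \cdot 4 = 10582 + 16 = 10598$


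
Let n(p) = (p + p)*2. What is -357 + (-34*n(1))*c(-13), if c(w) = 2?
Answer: -629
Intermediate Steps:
n(p) = 4*p (n(p) = (2*p)*2 = 4*p)
-357 + (-34*n(1))*c(-13) = -357 - 136*2 = -357 - 272 = -629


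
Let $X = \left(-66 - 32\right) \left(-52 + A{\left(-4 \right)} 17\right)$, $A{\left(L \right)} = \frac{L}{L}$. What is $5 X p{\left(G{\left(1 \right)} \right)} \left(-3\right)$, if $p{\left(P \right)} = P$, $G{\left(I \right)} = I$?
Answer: $-51450$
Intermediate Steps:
$A{\left(L \right)} = 1$
$X = 3430$ ($X = \left(-66 - 32\right) \left(-52 + 1 \cdot 17\right) = - 98 \left(-52 + 17\right) = \left(-98\right) \left(-35\right) = 3430$)
$5 X p{\left(G{\left(1 \right)} \right)} \left(-3\right) = 5 \cdot 3430 \cdot 1 \left(-3\right) = 17150 \left(-3\right) = -51450$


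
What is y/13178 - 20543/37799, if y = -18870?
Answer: -491991392/249057611 ≈ -1.9754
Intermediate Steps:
y/13178 - 20543/37799 = -18870/13178 - 20543/37799 = -18870*1/13178 - 20543*1/37799 = -9435/6589 - 20543/37799 = -491991392/249057611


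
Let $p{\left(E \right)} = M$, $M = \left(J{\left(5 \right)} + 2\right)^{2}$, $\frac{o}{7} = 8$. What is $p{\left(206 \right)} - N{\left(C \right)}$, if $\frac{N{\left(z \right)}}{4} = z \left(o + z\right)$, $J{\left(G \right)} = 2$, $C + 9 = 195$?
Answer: $-180032$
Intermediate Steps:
$o = 56$ ($o = 7 \cdot 8 = 56$)
$C = 186$ ($C = -9 + 195 = 186$)
$N{\left(z \right)} = 4 z \left(56 + z\right)$
$M = 16$ ($M = \left(2 + 2\right)^{2} = 4^{2} = 16$)
$p{\left(E \right)} = 16$
$p{\left(206 \right)} - N{\left(C \right)} = 16 - 4 \cdot 186 \left(56 + 186\right) = 16 - 4 \cdot 186 \cdot 242 = 16 - 180048 = -180032$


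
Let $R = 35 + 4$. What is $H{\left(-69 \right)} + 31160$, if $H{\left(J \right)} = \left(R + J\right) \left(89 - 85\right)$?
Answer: $31040$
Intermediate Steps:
$R = 39$
$H{\left(J \right)} = 156 + 4 J$ ($H{\left(J \right)} = \left(39 + J\right) \left(89 - 85\right) = \left(39 + J\right) 4 = 156 + 4 J$)
$H{\left(-69 \right)} + 31160 = \left(156 + 4 \left(-69\right)\right) + 31160 = \left(156 - 276\right) + 31160 = -120 + 31160 = 31040$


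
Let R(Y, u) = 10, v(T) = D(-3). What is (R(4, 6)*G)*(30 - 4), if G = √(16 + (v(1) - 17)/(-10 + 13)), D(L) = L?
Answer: 520*√21/3 ≈ 794.31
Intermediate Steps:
v(T) = -3
G = 2*√21/3 (G = √(16 + (-3 - 17)/(-10 + 13)) = √(16 - 20/3) = √(28/3) = 2*√21/3 ≈ 3.0550)
(R(4, 6)*G)*(30 - 4) = (10*(2*√21/3))*(30 - 4) = (20*√21/3)*26 = 520*√21/3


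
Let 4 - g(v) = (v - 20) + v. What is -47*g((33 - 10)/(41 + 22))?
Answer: -68902/63 ≈ -1093.7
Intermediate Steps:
g(v) = 24 - 2*v (g(v) = 4 - ((v - 20) + v) = 4 - ((-20 + v) + v) = 4 - (-20 + 2*v) = 4 + (20 - 2*v) = 24 - 2*v)
-47*g((33 - 10)/(41 + 22)) = -47*(24 - 2*(33 - 10)/(41 + 22)) = -47*(24 - 46/63) = -47*1466/63 = -68902/63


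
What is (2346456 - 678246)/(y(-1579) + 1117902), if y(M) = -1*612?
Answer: 55607/37243 ≈ 1.4931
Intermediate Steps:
y(M) = -612
(2346456 - 678246)/(y(-1579) + 1117902) = (2346456 - 678246)/(-612 + 1117902) = 1668210/1117290 = 1668210*(1/1117290) = 55607/37243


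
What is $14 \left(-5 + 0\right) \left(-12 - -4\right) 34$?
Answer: $19040$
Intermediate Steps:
$14 \left(-5 + 0\right) \left(-12 - -4\right) 34 = 14 \left(- 5 \left(-12 + 4\right)\right) 34 = 14 \left(\left(-5\right) \left(-8\right)\right) 34 = 14 \cdot 40 \cdot 34 = 560 \cdot 34 = 19040$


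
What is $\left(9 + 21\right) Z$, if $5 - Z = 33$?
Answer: $-840$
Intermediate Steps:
$Z = -28$ ($Z = 5 - 33 = -28$)
$\left(9 + 21\right) Z = \left(9 + 21\right) \left(-28\right) = 30 \left(-28\right) = -840$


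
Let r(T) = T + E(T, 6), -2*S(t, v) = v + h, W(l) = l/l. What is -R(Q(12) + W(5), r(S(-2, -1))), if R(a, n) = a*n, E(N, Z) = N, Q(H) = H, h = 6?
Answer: 65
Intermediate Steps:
W(l) = 1
S(t, v) = -3 - v/2 (S(t, v) = -(v + 6)/2 = -(6 + v)/2 = -3 - v/2)
r(T) = 2*T (r(T) = T + T = 2*T)
-R(Q(12) + W(5), r(S(-2, -1))) = -(12 + 1)*2*(-3 - ½*(-1)) = -13*2*(-3 + ½) = -13*2*(-5/2) = -13*(-5) = -1*(-65) = 65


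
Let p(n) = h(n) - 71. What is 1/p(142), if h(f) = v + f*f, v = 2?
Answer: 1/20095 ≈ 4.9764e-5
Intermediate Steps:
h(f) = 2 + f**2 (h(f) = 2 + f*f = 2 + f**2)
p(n) = -69 + n**2 (p(n) = (2 + n**2) - 71 = -69 + n**2)
1/p(142) = 1/(-69 + 142**2) = 1/(-69 + 20164) = 1/20095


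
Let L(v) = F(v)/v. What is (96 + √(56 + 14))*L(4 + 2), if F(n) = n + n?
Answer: 192 + 2*√70 ≈ 208.73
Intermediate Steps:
F(n) = 2*n
L(v) = 2 (L(v) = (2*v)/v = 2)
(96 + √(56 + 14))*L(4 + 2) = (96 + √(56 + 14))*2 = (96 + √70)*2 = 192 + 2*√70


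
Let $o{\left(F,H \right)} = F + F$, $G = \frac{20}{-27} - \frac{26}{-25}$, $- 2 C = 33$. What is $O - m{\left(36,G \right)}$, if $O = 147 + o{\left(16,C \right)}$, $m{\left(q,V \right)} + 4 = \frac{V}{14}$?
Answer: $\frac{864574}{4725} \approx 182.98$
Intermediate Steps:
$C = - \frac{33}{2}$ ($C = \left(- \frac{1}{2}\right) 33 = - \frac{33}{2} \approx -16.5$)
$G = \frac{202}{675}$ ($G = 20 \left(- \frac{1}{27}\right) - - \frac{26}{25} = - \frac{20}{27} + \frac{26}{25} = \frac{202}{675} \approx 0.29926$)
$o{\left(F,H \right)} = 2 F$
$m{\left(q,V \right)} = -4 + \frac{V}{14}$
$O = 179$ ($O = 147 + 2 \cdot 16 = 147 + 32 = 179$)
$O - m{\left(36,G \right)} = 179 - \left(-4 + \frac{1}{14} \cdot \frac{202}{675}\right) = 179 - \left(-4 + \frac{101}{4725}\right) = 179 - - \frac{18799}{4725} = 179 + \frac{18799}{4725} = \frac{864574}{4725}$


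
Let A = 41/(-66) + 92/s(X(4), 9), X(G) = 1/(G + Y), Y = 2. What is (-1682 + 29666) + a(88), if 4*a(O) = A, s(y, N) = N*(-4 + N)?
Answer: 110818049/3960 ≈ 27984.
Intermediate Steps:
X(G) = 1/(2 + G) (X(G) = 1/(G + 2) = 1/(2 + G))
A = 1409/990 (A = 41/(-66) + 92/((9*(-4 + 9))) = 41*(-1/66) + 92/((9*5)) = -41/66 + 92/45 = 1409/990 ≈ 1.4232)
a(O) = 1409/3960 (a(O) = (1/4)*(1409/990) = 1409/3960)
(-1682 + 29666) + a(88) = (-1682 + 29666) + 1409/3960 = 27984 + 1409/3960 = 110818049/3960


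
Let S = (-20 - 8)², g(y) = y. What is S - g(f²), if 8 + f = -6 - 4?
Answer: 460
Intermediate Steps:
f = -18 (f = -8 + (-6 - 4) = -8 - 10 = -18)
S = 784 (S = (-28)² = 784)
S - g(f²) = 784 - 1*(-18)² = 784 - 1*324 = 784 - 324 = 460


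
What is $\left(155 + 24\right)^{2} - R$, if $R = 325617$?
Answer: $-293576$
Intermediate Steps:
$\left(155 + 24\right)^{2} - R = \left(155 + 24\right)^{2} - 325617 = 179^{2} - 325617 = 32041 - 325617 = -293576$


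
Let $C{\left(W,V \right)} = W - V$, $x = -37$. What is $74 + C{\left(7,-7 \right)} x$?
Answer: $-444$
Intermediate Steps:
$74 + C{\left(7,-7 \right)} x = 74 + \left(7 - -7\right) \left(-37\right) = 74 + \left(7 + 7\right) \left(-37\right) = 74 + 14 \left(-37\right) = 74 - 518 = -444$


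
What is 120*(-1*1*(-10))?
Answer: 1200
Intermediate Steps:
120*(-1*1*(-10)) = 120*(-1*(-10)) = 120*10 = 1200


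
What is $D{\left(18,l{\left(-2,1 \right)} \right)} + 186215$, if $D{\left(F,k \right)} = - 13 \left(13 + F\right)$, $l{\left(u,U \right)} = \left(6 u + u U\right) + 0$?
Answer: $185812$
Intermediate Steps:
$l{\left(u,U \right)} = 6 u + U u$ ($l{\left(u,U \right)} = \left(6 u + U u\right) + 0 = 6 u + U u$)
$D{\left(F,k \right)} = -169 - 13 F$
$D{\left(18,l{\left(-2,1 \right)} \right)} + 186215 = \left(-169 - 234\right) + 186215 = -403 + 186215 = 185812$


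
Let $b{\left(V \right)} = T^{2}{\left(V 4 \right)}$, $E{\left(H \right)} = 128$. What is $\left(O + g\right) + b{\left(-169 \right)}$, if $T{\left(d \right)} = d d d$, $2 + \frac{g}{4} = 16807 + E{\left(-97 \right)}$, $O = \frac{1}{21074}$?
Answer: $\frac{2011069832689717561193}{21074} \approx 9.5429 \cdot 10^{16}$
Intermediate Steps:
$O = \frac{1}{21074} \approx 4.7452 \cdot 10^{-5}$
$g = 67732$ ($g = -8 + 4 \left(16807 + 128\right) = -8 + 4 \cdot 16935 = -8 + 67740 = 67732$)
$T{\left(d \right)} = d^{3}$ ($T{\left(d \right)} = d^{2} d = d^{3}$)
$b{\left(V \right)} = 4096 V^{6}$ ($b{\left(V \right)} = \left(\left(V 4\right)^{3}\right)^{2} = \left(\left(4 V\right)^{3}\right)^{2} = \left(64 V^{3}\right)^{2} = 4096 V^{6}$)
$\left(O + g\right) + b{\left(-169 \right)} = \left(\frac{1}{21074} + 67732\right) + 4096 \left(-169\right)^{6} = \frac{1427384169}{21074} + 4096 \cdot 23298085122481 = \frac{1427384169}{21074} + 95428956661682176 = \frac{2011069832689717561193}{21074}$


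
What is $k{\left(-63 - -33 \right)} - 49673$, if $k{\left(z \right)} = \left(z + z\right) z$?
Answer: $-47873$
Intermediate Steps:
$k{\left(z \right)} = 2 z^{2}$ ($k{\left(z \right)} = 2 z z = 2 z^{2}$)
$k{\left(-63 - -33 \right)} - 49673 = 2 \left(-63 - -33\right)^{2} - 49673 = 2 \left(-63 + 33\right)^{2} - 49673 = 2 \left(-30\right)^{2} - 49673 = 2 \cdot 900 - 49673 = 1800 - 49673 = -47873$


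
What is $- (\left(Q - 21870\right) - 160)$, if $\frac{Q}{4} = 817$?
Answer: $18762$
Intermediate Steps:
$Q = 3268$ ($Q = 4 \cdot 817 = 3268$)
$- (\left(Q - 21870\right) - 160) = - (\left(3268 - 21870\right) - 160) = - (-18602 - 160) = \left(-1\right) \left(-18762\right) = 18762$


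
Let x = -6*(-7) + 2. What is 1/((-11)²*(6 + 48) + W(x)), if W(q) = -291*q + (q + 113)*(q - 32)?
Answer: -1/4386 ≈ -0.00022800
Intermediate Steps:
x = 44 (x = 42 + 2 = 44)
W(q) = -291*q + (-32 + q)*(113 + q) (W(q) = -291*q + (113 + q)*(-32 + q) = -291*q + (-32 + q)*(113 + q))
1/((-11)²*(6 + 48) + W(x)) = 1/((-11)²*(6 + 48) + (-3616 + 44² - 210*44)) = 1/(121*54 + (-3616 + 1936 - 9240)) = 1/(6534 - 10920) = 1/(-4386) = -1/4386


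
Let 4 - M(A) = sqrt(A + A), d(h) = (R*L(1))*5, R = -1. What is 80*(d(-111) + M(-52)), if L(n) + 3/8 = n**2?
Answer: 70 - 160*I*sqrt(26) ≈ 70.0 - 815.84*I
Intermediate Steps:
L(n) = -3/8 + n**2
d(h) = -25/8 (d(h) = -(-3/8 + 1**2)*5 = -(-3/8 + 1)*5 = -1*5/8*5 = -5/8*5 = -25/8)
M(A) = 4 - sqrt(2)*sqrt(A) (M(A) = 4 - sqrt(A + A) = 4 - sqrt(2*A) = 4 - sqrt(2)*sqrt(A))
80*(d(-111) + M(-52)) = 80*(-25/8 + (4 - sqrt(2)*sqrt(-52))) = 80*(-25/8 + (4 - sqrt(2)*2*I*sqrt(13))) = 80*(-25/8 + (4 - 2*I*sqrt(26))) = 80*(7/8 - 2*I*sqrt(26)) = 70 - 160*I*sqrt(26)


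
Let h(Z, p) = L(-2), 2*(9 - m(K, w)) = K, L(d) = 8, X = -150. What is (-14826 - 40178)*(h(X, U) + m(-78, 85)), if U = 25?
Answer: -3080224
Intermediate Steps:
m(K, w) = 9 - K/2
h(Z, p) = 8
(-14826 - 40178)*(h(X, U) + m(-78, 85)) = (-14826 - 40178)*(8 + (9 - 1/2*(-78))) = -55004*(8 + (9 + 39)) = -55004*(8 + 48) = -55004*56 = -3080224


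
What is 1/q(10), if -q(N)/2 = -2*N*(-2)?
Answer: -1/80 ≈ -0.012500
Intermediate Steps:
q(N) = -8*N (q(N) = -2*(-2*N)*(-2) = -8*N)
1/q(10) = 1/(-8*10) = 1/(-80) = -1/80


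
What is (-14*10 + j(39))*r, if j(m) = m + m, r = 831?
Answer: -51522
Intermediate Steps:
j(m) = 2*m
(-14*10 + j(39))*r = (-14*10 + 2*39)*831 = (-140 + 78)*831 = -62*831 = -51522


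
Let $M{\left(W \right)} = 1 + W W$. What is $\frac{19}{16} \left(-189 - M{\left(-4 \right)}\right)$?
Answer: $- \frac{1957}{8} \approx -244.63$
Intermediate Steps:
$M{\left(W \right)} = 1 + W^{2}$
$\frac{19}{16} \left(-189 - M{\left(-4 \right)}\right) = \frac{19}{16} \left(-189 - \left(1 + \left(-4\right)^{2}\right)\right) = 19 \cdot \frac{1}{16} \left(-189 - \left(1 + 16\right)\right) = \frac{19 \left(-189 - 17\right)}{16} = \frac{19}{16} \left(-206\right) = - \frac{1957}{8}$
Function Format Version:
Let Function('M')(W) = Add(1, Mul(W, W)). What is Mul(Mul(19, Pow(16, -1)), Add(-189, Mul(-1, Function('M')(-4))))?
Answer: Rational(-1957, 8) ≈ -244.63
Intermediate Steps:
Function('M')(W) = Add(1, Pow(W, 2))
Mul(Mul(19, Pow(16, -1)), Add(-189, Mul(-1, Function('M')(-4)))) = Mul(Mul(19, Pow(16, -1)), Add(-189, Mul(-1, Add(1, Pow(-4, 2))))) = Mul(Mul(19, Rational(1, 16)), Add(-189, Mul(-1, Add(1, 16)))) = Mul(Rational(19, 16), Add(-189, Mul(-1, 17))) = Mul(Rational(19, 16), Add(-189, -17)) = Mul(Rational(19, 16), -206) = Rational(-1957, 8)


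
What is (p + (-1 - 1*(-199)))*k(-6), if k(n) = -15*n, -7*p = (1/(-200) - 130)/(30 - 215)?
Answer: 461303991/25900 ≈ 17811.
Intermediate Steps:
p = -26001/259000 (p = -(1/(-200) - 130)/(7*(30 - 215)) = -(-1/200 - 130)/(7*(-185)) = -(-26001)*(-1)/(1400*185) = -⅐*26001/37000 = -26001/259000 ≈ -0.10039)
(p + (-1 - 1*(-199)))*k(-6) = (-26001/259000 + (-1 - 1*(-199)))*(-15*(-6)) = (-26001/259000 + (-1 + 199))*90 = (-26001/259000 + 198)*90 = (51255999/259000)*90 = 461303991/25900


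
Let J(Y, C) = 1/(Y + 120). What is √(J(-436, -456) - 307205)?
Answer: 3*I*√852118411/158 ≈ 554.26*I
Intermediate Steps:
J(Y, C) = 1/(120 + Y)
√(J(-436, -456) - 307205) = √(1/(120 - 436) - 307205) = √(1/(-316) - 307205) = √(-1/316 - 307205) = √(-97076781/316) = 3*I*√852118411/158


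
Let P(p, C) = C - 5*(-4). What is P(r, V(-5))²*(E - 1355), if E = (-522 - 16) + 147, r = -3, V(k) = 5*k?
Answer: -43650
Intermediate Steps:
E = -391 (E = -538 + 147 = -391)
P(p, C) = 20 + C (P(p, C) = C + 20 = 20 + C)
P(r, V(-5))²*(E - 1355) = (20 + 5*(-5))²*(-391 - 1355) = (20 - 25)²*(-1746) = (-5)²*(-1746) = 25*(-1746) = -43650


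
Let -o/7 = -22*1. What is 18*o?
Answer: 2772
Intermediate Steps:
o = 154 (o = -(-154) = -7*(-22) = 154)
18*o = 18*154 = 2772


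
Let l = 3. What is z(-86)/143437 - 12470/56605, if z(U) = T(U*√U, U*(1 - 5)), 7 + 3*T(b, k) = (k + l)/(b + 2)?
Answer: -341333606476043/1549299310782930 + 14921*I*√86/136851807330 ≈ -0.22031 + 1.0111e-6*I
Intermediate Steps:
T(b, k) = -7/3 + (3 + k)/(3*(2 + b)) (T(b, k) = -7/3 + ((k + 3)/(b + 2))/3 = -7/3 + ((3 + k)/(2 + b))/3 = -7/3 + (3 + k)/(3*(2 + b)))
z(U) = (-11 - 7*U^(3/2) - 4*U)/(3*(2 + U^(3/2))) (z(U) = (-11 + U*(1 - 5) - 7*U*√U)/(3*(2 + U*√U)) = (-11 + U*(-4) - 7*U^(3/2))/(3*(2 + U^(3/2))) = (-11 - 4*U - 7*U^(3/2))/(3*(2 + U^(3/2))) = (-11 - 7*U^(3/2) - 4*U)/(3*(2 + U^(3/2))))
z(-86)/143437 - 12470/56605 = ((-11 - (-602)*I*√86 - 4*(-86))/(3*(2 + (-86)^(3/2))))/143437 - 12470/56605 = ((-11 - (-602)*I*√86 + 344)/(3*(2 - 86*I*√86)))*(1/143437) - 12470*1/56605 = ((-11 + 602*I*√86 + 344)/(3*(2 - 86*I*√86)))*(1/143437) - 2494/11321 = ((333 + 602*I*√86)/(3*(2 - 86*I*√86)))*(1/143437) - 2494/11321 = (333 + 602*I*√86)/(430311*(2 - 86*I*√86)) - 2494/11321 = -2494/11321 + (333 + 602*I*√86)/(430311*(2 - 86*I*√86))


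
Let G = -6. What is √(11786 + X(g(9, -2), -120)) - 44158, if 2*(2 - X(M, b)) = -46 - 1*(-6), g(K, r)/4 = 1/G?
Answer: -44158 + 12*√82 ≈ -44049.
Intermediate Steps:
g(K, r) = -⅔ (g(K, r) = 4/(-6) = 4*(-⅙) = -⅔)
X(M, b) = 22 (X(M, b) = 2 - (-46 - 1*(-6))/2 = 2 - (-46 + 6)/2 = 2 - ½*(-40) = 2 + 20 = 22)
√(11786 + X(g(9, -2), -120)) - 44158 = √(11786 + 22) - 44158 = √11808 - 44158 = 12*√82 - 44158 = -44158 + 12*√82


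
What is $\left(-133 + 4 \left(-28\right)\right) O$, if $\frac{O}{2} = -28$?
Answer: $13720$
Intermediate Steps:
$O = -56$ ($O = 2 \left(-28\right) = -56$)
$\left(-133 + 4 \left(-28\right)\right) O = \left(-133 + 4 \left(-28\right)\right) \left(-56\right) = \left(-133 - 112\right) \left(-56\right) = \left(-245\right) \left(-56\right) = 13720$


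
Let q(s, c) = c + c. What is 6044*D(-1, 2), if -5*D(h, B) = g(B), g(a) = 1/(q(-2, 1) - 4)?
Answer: 3022/5 ≈ 604.40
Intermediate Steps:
q(s, c) = 2*c
g(a) = -1/2 (g(a) = 1/(2*1 - 4) = 1/(2 - 4) = 1/(-2) = -1/2)
D(h, B) = 1/10 (D(h, B) = -1/5*(-1/2) = 1/10)
6044*D(-1, 2) = 6044*(1/10) = 3022/5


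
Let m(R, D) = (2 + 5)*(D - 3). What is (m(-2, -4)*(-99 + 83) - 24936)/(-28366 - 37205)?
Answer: 24152/65571 ≈ 0.36833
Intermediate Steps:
m(R, D) = -21 + 7*D (m(R, D) = 7*(-3 + D) = -21 + 7*D)
(m(-2, -4)*(-99 + 83) - 24936)/(-28366 - 37205) = ((-21 + 7*(-4))*(-99 + 83) - 24936)/(-28366 - 37205) = ((-21 - 28)*(-16) - 24936)/(-65571) = (-49*(-16) - 24936)*(-1/65571) = (784 - 24936)*(-1/65571) = -24152*(-1/65571) = 24152/65571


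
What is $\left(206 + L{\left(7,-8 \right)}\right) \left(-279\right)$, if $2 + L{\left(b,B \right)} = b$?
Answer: $-58869$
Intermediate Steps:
$L{\left(b,B \right)} = -2 + b$
$\left(206 + L{\left(7,-8 \right)}\right) \left(-279\right) = \left(206 + \left(-2 + 7\right)\right) \left(-279\right) = \left(206 + 5\right) \left(-279\right) = 211 \left(-279\right) = -58869$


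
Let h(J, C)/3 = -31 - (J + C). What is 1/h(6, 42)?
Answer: -1/237 ≈ -0.0042194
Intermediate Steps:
h(J, C) = -93 - 3*C - 3*J (h(J, C) = 3*(-31 - (J + C)) = 3*(-31 - (C + J)) = 3*(-31 + (-C - J)) = 3*(-31 - C - J) = -93 - 3*C - 3*J)
1/h(6, 42) = 1/(-93 - 3*42 - 3*6) = 1/(-93 - 126 - 18) = 1/(-237) = -1/237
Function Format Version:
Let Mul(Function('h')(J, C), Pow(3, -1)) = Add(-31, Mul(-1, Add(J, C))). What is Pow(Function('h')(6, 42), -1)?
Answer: Rational(-1, 237) ≈ -0.0042194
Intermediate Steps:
Function('h')(J, C) = Add(-93, Mul(-3, C), Mul(-3, J)) (Function('h')(J, C) = Mul(3, Add(-31, Mul(-1, Add(J, C)))) = Mul(3, Add(-31, Mul(-1, Add(C, J)))) = Mul(3, Add(-31, Add(Mul(-1, C), Mul(-1, J)))) = Mul(3, Add(-31, Mul(-1, C), Mul(-1, J))) = Add(-93, Mul(-3, C), Mul(-3, J)))
Pow(Function('h')(6, 42), -1) = Pow(Add(-93, Mul(-3, 42), Mul(-3, 6)), -1) = Pow(Add(-93, -126, -18), -1) = Pow(-237, -1) = Rational(-1, 237)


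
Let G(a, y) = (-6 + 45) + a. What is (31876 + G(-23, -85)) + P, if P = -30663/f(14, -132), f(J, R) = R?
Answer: 1413469/44 ≈ 32124.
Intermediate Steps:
G(a, y) = 39 + a
P = 10221/44 (P = -30663/(-132) = -30663*(-1/132) = 10221/44 ≈ 232.30)
(31876 + G(-23, -85)) + P = (31876 + (39 - 23)) + 10221/44 = (31876 + 16) + 10221/44 = 31892 + 10221/44 = 1413469/44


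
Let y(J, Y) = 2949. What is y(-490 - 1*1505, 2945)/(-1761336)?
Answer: -983/587112 ≈ -0.0016743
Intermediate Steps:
y(-490 - 1*1505, 2945)/(-1761336) = 2949/(-1761336) = 2949*(-1/1761336) = -983/587112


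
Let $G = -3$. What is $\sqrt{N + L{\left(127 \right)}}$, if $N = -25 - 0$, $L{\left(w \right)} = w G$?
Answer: $i \sqrt{406} \approx 20.149 i$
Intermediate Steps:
$L{\left(w \right)} = - 3 w$ ($L{\left(w \right)} = w \left(-3\right) = - 3 w$)
$N = -25$ ($N = -25 + 0 = -25$)
$\sqrt{N + L{\left(127 \right)}} = \sqrt{-25 - 381} = \sqrt{-406} = i \sqrt{406}$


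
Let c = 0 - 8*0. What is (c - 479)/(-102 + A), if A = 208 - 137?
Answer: 479/31 ≈ 15.452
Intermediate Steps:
A = 71
c = 0 (c = 0 + 0 = 0)
(c - 479)/(-102 + A) = (0 - 479)/(-102 + 71) = -479/(-31) = -479*(-1/31) = 479/31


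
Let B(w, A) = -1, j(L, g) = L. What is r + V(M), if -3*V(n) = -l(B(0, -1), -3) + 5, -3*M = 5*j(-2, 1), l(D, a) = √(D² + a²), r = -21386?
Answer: -64163/3 + √10/3 ≈ -21387.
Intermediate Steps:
M = 10/3 (M = -5*(-2)/3 = -⅓*(-10) = 10/3 ≈ 3.3333)
V(n) = -5/3 + √10/3 (V(n) = -(-√((-1)² + (-3)²) + 5)/3 = -(-√(1 + 9) + 5)/3 = -(-√10 + 5)/3 = -(5 - √10)/3 = -5/3 + √10/3)
r + V(M) = -21386 + (-5/3 + √10/3) = -64163/3 + √10/3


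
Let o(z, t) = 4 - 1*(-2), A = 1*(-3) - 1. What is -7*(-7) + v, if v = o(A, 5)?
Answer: 55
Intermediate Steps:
A = -4 (A = -3 - 1 = -4)
o(z, t) = 6 (o(z, t) = 4 + 2 = 6)
v = 6
-7*(-7) + v = -7*(-7) + 6 = 49 + 6 = 55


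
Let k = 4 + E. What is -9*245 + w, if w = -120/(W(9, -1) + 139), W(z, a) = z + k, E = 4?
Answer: -28675/13 ≈ -2205.8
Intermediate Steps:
k = 8 (k = 4 + 4 = 8)
W(z, a) = 8 + z (W(z, a) = z + 8 = 8 + z)
w = -10/13 (w = -120/((8 + 9) + 139) = -120/(17 + 139) = -120/156 = -120*1/156 = -10/13 ≈ -0.76923)
-9*245 + w = -9*245 - 10/13 = -2205 - 10/13 = -28675/13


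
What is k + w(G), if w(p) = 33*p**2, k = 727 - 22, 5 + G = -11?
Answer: 9153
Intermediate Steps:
G = -16 (G = -5 - 11 = -16)
k = 705
k + w(G) = 705 + 33*(-16)**2 = 705 + 33*256 = 705 + 8448 = 9153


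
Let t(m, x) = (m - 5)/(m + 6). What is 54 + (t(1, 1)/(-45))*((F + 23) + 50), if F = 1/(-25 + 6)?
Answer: 5218/95 ≈ 54.926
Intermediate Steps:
F = -1/19 (F = 1/(-19) = -1/19 ≈ -0.052632)
t(m, x) = (-5 + m)/(6 + m)
54 + (t(1, 1)/(-45))*((F + 23) + 50) = 54 + (((-5 + 1)/(6 + 1))/(-45))*((-1/19 + 23) + 50) = 54 + ((-4/7)*(-1/45))*(436/19 + 50) = 54 + (((⅐)*(-4))*(-1/45))*(1386/19) = 54 - 4/7*(-1/45)*(1386/19) = 54 + (4/315)*(1386/19) = 54 + 88/95 = 5218/95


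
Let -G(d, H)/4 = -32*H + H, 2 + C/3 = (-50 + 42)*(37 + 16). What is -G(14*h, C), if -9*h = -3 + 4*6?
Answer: 158472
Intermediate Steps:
h = -7/3 (h = -(-3 + 4*6)/9 = -(-3 + 24)/9 = -1/9*21 = -7/3 ≈ -2.3333)
C = -1278 (C = -6 + 3*((-50 + 42)*(37 + 16)) = -6 + 3*(-8*53) = -6 + 3*(-424) = -6 - 1272 = -1278)
G(d, H) = 124*H (G(d, H) = -4*(-32*H + H) = -(-124)*H = 124*H)
-G(14*h, C) = -124*(-1278) = -1*(-158472) = 158472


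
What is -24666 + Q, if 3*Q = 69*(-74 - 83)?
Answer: -28277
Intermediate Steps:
Q = -3611 (Q = (69*(-74 - 83))/3 = (69*(-157))/3 = (⅓)*(-10833) = -3611)
-24666 + Q = -24666 - 3611 = -28277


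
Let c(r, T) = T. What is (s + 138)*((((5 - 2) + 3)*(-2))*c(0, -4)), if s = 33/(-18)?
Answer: 6536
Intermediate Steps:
s = -11/6 (s = 33*(-1/18) = -11/6 ≈ -1.8333)
(s + 138)*((((5 - 2) + 3)*(-2))*c(0, -4)) = (-11/6 + 138)*((((5 - 2) + 3)*(-2))*(-4)) = 817*(((3 + 3)*(-2))*(-4))/6 = 817*((6*(-2))*(-4))/6 = 817*(-12*(-4))/6 = (817/6)*48 = 6536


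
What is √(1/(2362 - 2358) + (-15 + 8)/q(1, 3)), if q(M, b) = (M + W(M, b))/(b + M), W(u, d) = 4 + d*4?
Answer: I*√1615/34 ≈ 1.182*I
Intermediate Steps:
W(u, d) = 4 + 4*d
q(M, b) = (4 + M + 4*b)/(M + b) (q(M, b) = (M + (4 + 4*b))/(b + M) = (4 + M + 4*b)/(M + b))
√(1/(2362 - 2358) + (-15 + 8)/q(1, 3)) = √(1/(2362 - 2358) + (-15 + 8)/(((4 + 1 + 4*3)/(1 + 3)))) = √(1/4 - 7/((4 + 1 + 12)/4)) = √(¼ - 7/((¼)*17)) = √(¼ - 7/(17/4)) = √(¼ + (4/17)*(-7)) = √(¼ - 28/17) = √(-95/68) = I*√1615/34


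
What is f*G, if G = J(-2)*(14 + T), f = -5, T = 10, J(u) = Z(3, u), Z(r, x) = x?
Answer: 240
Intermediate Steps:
J(u) = u
G = -48 (G = -2*(14 + 10) = -2*24 = -48)
f*G = -5*(-48) = 240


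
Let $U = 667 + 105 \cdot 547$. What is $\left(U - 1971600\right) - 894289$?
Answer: $-2807787$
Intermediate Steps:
$U = 58102$ ($U = 667 + 57435 = 58102$)
$\left(U - 1971600\right) - 894289 = \left(58102 - 1971600\right) - 894289 = -1913498 - 894289 = -2807787$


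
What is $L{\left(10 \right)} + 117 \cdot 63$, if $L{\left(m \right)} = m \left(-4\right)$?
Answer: $7331$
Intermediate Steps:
$L{\left(m \right)} = - 4 m$
$L{\left(10 \right)} + 117 \cdot 63 = \left(-4\right) 10 + 117 \cdot 63 = -40 + 7371 = 7331$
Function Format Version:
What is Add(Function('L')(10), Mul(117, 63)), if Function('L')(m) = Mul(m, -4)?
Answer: 7331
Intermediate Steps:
Function('L')(m) = Mul(-4, m)
Add(Function('L')(10), Mul(117, 63)) = Add(Mul(-4, 10), Mul(117, 63)) = Add(-40, 7371) = 7331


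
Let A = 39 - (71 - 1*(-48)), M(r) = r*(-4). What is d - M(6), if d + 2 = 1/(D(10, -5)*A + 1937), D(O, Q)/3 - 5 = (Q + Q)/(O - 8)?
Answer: 42615/1937 ≈ 22.001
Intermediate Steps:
M(r) = -4*r
A = -80 (A = 39 - (71 + 48) = 39 - 1*119 = 39 - 119 = -80)
D(O, Q) = 15 + 6*Q/(-8 + O) (D(O, Q) = 15 + 3*((Q + Q)/(O - 8)) = 15 + 3*((2*Q)/(-8 + O)) = 15 + 3*(2*Q/(-8 + O)) = 15 + 6*Q/(-8 + O))
d = -3873/1937 (d = -2 + 1/((3*(-40 + 2*(-5) + 5*10)/(-8 + 10))*(-80) + 1937) = -2 + 1/((3*(-40 - 10 + 50)/2)*(-80) + 1937) = -2 + 1/((3*(½)*0)*(-80) + 1937) = -2 + 1/(0*(-80) + 1937) = -2 + 1/(0 + 1937) = -2 + 1/1937 = -3873/1937 ≈ -1.9995)
d - M(6) = -3873/1937 - (-4)*6 = -3873/1937 - 1*(-24) = -3873/1937 + 24 = 42615/1937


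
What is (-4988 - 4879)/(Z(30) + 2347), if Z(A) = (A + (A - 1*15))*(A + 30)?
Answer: -9867/5047 ≈ -1.9550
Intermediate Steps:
Z(A) = (-15 + 2*A)*(30 + A) (Z(A) = (A + (A - 15))*(30 + A) = (A + (-15 + A))*(30 + A) = (-15 + 2*A)*(30 + A))
(-4988 - 4879)/(Z(30) + 2347) = (-4988 - 4879)/((-450 + 2*30**2 + 45*30) + 2347) = -9867/((-450 + 2*900 + 1350) + 2347) = -9867/((-450 + 1800 + 1350) + 2347) = -9867/(2700 + 2347) = -9867/5047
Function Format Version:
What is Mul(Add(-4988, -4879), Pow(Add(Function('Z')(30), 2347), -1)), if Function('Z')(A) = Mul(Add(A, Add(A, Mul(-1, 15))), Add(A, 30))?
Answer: Rational(-9867, 5047) ≈ -1.9550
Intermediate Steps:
Function('Z')(A) = Mul(Add(-15, Mul(2, A)), Add(30, A)) (Function('Z')(A) = Mul(Add(A, Add(A, -15)), Add(30, A)) = Mul(Add(A, Add(-15, A)), Add(30, A)) = Mul(Add(-15, Mul(2, A)), Add(30, A)))
Mul(Add(-4988, -4879), Pow(Add(Function('Z')(30), 2347), -1)) = Mul(Add(-4988, -4879), Pow(Add(Add(-450, Mul(2, Pow(30, 2)), Mul(45, 30)), 2347), -1)) = Mul(-9867, Pow(Add(Add(-450, Mul(2, 900), 1350), 2347), -1)) = Mul(-9867, Pow(Add(Add(-450, 1800, 1350), 2347), -1)) = Mul(-9867, Pow(Add(2700, 2347), -1)) = Mul(-9867, Pow(5047, -1)) = Mul(-9867, Rational(1, 5047)) = Rational(-9867, 5047)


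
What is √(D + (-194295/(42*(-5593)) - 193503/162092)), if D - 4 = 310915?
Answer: √26607703914300668845/9250822 ≈ 557.60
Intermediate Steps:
D = 310919 (D = 4 + 310915 = 310919)
√(D + (-194295/(42*(-5593)) - 193503/162092)) = √(310919 + (-194295/(42*(-5593)) - 193503/162092)) = √(310919 + (-194295/(-234906) - 193503*1/162092)) = √(310919 + (-194295*(-1/234906) - 193503/162092)) = √(310919 + (64765/78302 - 193503/162092)) = √(310919 - 6783941/18501644) = √(5752505866895/18501644) = √26607703914300668845/9250822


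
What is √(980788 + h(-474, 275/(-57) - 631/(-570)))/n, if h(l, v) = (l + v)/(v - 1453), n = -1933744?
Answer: -√676200833017550279/1605643721776 ≈ -0.00051214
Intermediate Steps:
h(l, v) = (l + v)/(-1453 + v)
√(980788 + h(-474, 275/(-57) - 631/(-570)))/n = √(980788 + (-474 + (275/(-57) - 631/(-570)))/(-1453 + (275/(-57) - 631/(-570))))/(-1933744) = √(980788 + (-474 + (275*(-1/57) - 631*(-1/570)))/(-1453 + (275*(-1/57) - 631*(-1/570))))*(-1/1933744) = √(980788 + (-474 + (-275/57 + 631/570))/(-1453 + (-275/57 + 631/570)))*(-1/1933744) = √(980788 + (-474 - 2119/570)/(-1453 - 2119/570))*(-1/1933744) = √(980788 - 272299/570/(-830329/570))*(-1/1933744) = √(980788 - 570/830329*(-272299/570))*(-1/1933744) = √(980788 + 272299/830329)*(-1/1933744) = √(814376991551/830329)*(-1/1933744) = (√676200833017550279/830329)*(-1/1933744) = -√676200833017550279/1605643721776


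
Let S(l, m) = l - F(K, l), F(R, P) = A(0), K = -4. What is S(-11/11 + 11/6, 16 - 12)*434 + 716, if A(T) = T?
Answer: 3233/3 ≈ 1077.7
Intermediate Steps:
F(R, P) = 0
S(l, m) = l (S(l, m) = l - 1*0 = l + 0 = l)
S(-11/11 + 11/6, 16 - 12)*434 + 716 = (-11/11 + 11/6)*434 + 716 = (-11*1/11 + 11*(⅙))*434 + 716 = (-1 + 11/6)*434 + 716 = (⅚)*434 + 716 = 1085/3 + 716 = 3233/3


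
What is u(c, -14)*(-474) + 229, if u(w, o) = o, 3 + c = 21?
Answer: 6865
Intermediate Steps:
c = 18 (c = -3 + 21 = 18)
u(c, -14)*(-474) + 229 = -14*(-474) + 229 = 6636 + 229 = 6865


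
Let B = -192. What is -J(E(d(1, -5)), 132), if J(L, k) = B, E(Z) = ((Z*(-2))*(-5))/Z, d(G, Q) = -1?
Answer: 192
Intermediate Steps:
E(Z) = 10 (E(Z) = (-2*Z*(-5))/Z = (10*Z)/Z = 10)
J(L, k) = -192
-J(E(d(1, -5)), 132) = -1*(-192) = 192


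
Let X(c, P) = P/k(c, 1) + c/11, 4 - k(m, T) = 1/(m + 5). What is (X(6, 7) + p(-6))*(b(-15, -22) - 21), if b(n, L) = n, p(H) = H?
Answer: 62388/473 ≈ 131.90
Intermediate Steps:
k(m, T) = 4 - 1/(5 + m) (k(m, T) = 4 - 1/(m + 5) = 4 - 1/(5 + m))
X(c, P) = c/11 + P*(5 + c)/(19 + 4*c) (X(c, P) = P/(((19 + 4*c)/(5 + c))) + c/11 = P*((5 + c)/(19 + 4*c)) + c*(1/11) = P*(5 + c)/(19 + 4*c) + c/11 = c/11 + P*(5 + c)/(19 + 4*c))
(X(6, 7) + p(-6))*(b(-15, -22) - 21) = ((6*(19 + 4*6) + 11*7*(5 + 6))/(11*(19 + 4*6)) - 6)*(-15 - 21) = ((6*(19 + 24) + 11*7*11)/(11*(19 + 24)) - 6)*(-36) = ((1/11)*(6*43 + 847)/43 - 6)*(-36) = ((1/11)*(1/43)*(258 + 847) - 6)*(-36) = ((1/11)*(1/43)*1105 - 6)*(-36) = (1105/473 - 6)*(-36) = -1733/473*(-36) = 62388/473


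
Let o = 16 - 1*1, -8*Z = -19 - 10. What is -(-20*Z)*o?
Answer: 2175/2 ≈ 1087.5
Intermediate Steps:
Z = 29/8 (Z = -(-19 - 10)/8 = -⅛*(-29) = 29/8 ≈ 3.6250)
o = 15 (o = 16 - 1 = 15)
-(-20*Z)*o = -(-20*29/8)*15 = -(-145)*15/2 = -1*(-2175/2) = 2175/2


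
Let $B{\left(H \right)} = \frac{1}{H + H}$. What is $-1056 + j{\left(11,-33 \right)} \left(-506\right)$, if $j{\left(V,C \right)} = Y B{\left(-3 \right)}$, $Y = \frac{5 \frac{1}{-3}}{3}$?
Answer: $- \frac{29777}{27} \approx -1102.9$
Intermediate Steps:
$Y = - \frac{5}{9}$ ($Y = 5 \left(- \frac{1}{3}\right) \frac{1}{3} = \left(- \frac{5}{3}\right) \frac{1}{3} = - \frac{5}{9} \approx -0.55556$)
$B{\left(H \right)} = \frac{1}{2 H}$
$j{\left(V,C \right)} = \frac{5}{54}$ ($j{\left(V,C \right)} = - \frac{5 \frac{1}{2 \left(-3\right)}}{9} = - \frac{5 \cdot \frac{1}{2} \left(- \frac{1}{3}\right)}{9} = \left(- \frac{5}{9}\right) \left(- \frac{1}{6}\right) = \frac{5}{54}$)
$-1056 + j{\left(11,-33 \right)} \left(-506\right) = -1056 + \frac{5}{54} \left(-506\right) = -1056 - \frac{1265}{27} = - \frac{29777}{27}$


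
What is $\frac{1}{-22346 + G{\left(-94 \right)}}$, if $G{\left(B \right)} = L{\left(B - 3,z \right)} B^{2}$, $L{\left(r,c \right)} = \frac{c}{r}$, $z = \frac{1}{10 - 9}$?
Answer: $- \frac{97}{2176398} \approx -4.4569 \cdot 10^{-5}$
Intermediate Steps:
$z = 1$ ($z = 1^{-1} = 1$)
$G{\left(B \right)} = \frac{B^{2}}{-3 + B}$ ($G{\left(B \right)} = 1 \frac{1}{B - 3} B^{2} = 1 \frac{1}{-3 + B} B^{2} = \frac{B^{2}}{-3 + B}$)
$\frac{1}{-22346 + G{\left(-94 \right)}} = \frac{1}{-22346 + \frac{\left(-94\right)^{2}}{-3 - 94}} = \frac{1}{-22346 + \frac{8836}{-97}} = \frac{1}{-22346 + 8836 \left(- \frac{1}{97}\right)} = \frac{1}{-22346 - \frac{8836}{97}} = \frac{1}{- \frac{2176398}{97}} = - \frac{97}{2176398}$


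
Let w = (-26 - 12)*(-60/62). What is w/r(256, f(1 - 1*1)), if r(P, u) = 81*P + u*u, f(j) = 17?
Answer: 228/130355 ≈ 0.0017491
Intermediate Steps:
r(P, u) = u² + 81*P (r(P, u) = 81*P + u² = u² + 81*P)
w = 1140/31 (w = -(-2280)/62 = -38*(-30/31) = 1140/31 ≈ 36.774)
w/r(256, f(1 - 1*1)) = 1140/(31*(17² + 81*256)) = 1140/(31*(289 + 20736)) = (1140/31)/21025 = (1140/31)*(1/21025) = 228/130355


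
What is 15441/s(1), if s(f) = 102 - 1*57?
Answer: 5147/15 ≈ 343.13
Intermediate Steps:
s(f) = 45 (s(f) = 102 - 57 = 45)
15441/s(1) = 15441/45 = 15441*(1/45) = 5147/15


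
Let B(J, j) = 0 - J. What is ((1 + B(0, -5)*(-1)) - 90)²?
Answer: 7921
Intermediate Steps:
B(J, j) = -J
((1 + B(0, -5)*(-1)) - 90)² = ((1 - 1*0*(-1)) - 90)² = ((1 + 0*(-1)) - 90)² = ((1 + 0) - 90)² = (1 - 90)² = (-89)² = 7921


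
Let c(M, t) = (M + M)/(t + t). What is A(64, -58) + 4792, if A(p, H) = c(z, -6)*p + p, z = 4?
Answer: 14440/3 ≈ 4813.3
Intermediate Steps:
c(M, t) = M/t (c(M, t) = (2*M)/((2*t)) = (2*M)*(1/(2*t)) = M/t)
A(p, H) = p/3 (A(p, H) = (4/(-6))*p + p = (4*(-1/6))*p + p = -2*p/3 + p = p/3)
A(64, -58) + 4792 = (1/3)*64 + 4792 = 64/3 + 4792 = 14440/3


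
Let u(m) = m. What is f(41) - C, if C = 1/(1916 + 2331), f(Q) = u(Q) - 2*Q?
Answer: -174128/4247 ≈ -41.000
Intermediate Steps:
f(Q) = -Q (f(Q) = Q - 2*Q = -Q)
C = 1/4247 ≈ 0.00023546
f(41) - C = -1*41 - 1*1/4247 = -41 - 1/4247 = -174128/4247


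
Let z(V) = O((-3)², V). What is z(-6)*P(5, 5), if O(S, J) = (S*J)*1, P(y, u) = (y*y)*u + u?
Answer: -7020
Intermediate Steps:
P(y, u) = u + u*y² (P(y, u) = y²*u + u = u*y² + u = u + u*y²)
O(S, J) = J*S (O(S, J) = (J*S)*1 = J*S)
z(V) = 9*V (z(V) = V*(-3)² = V*9 = 9*V)
z(-6)*P(5, 5) = (9*(-6))*(5*(1 + 5²)) = -270*(1 + 25) = -270*26 = -54*130 = -7020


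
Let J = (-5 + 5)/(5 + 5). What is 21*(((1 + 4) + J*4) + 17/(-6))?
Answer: 91/2 ≈ 45.500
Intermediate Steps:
J = 0 (J = 0/10 = 0*(⅒) = 0)
21*(((1 + 4) + J*4) + 17/(-6)) = 21*(((1 + 4) + 0*4) + 17/(-6)) = 21*((5 + 0) + 17*(-⅙)) = 21*(5 - 17/6) = 21*(13/6) = 91/2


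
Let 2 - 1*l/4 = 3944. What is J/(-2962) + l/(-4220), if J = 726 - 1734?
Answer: 6369822/1562455 ≈ 4.0768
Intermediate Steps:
l = -15768 (l = 8 - 4*3944 = 8 - 15776 = -15768)
J = -1008
J/(-2962) + l/(-4220) = -1008/(-2962) - 15768/(-4220) = -1008*(-1/2962) - 15768*(-1/4220) = 504/1481 + 3942/1055 = 6369822/1562455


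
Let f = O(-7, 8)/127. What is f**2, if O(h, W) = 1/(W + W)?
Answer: 1/4129024 ≈ 2.4219e-7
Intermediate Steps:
O(h, W) = 1/(2*W)
f = 1/2032 (f = ((1/2)/8)/127 = ((1/2)*(1/8))*(1/127) = (1/16)*(1/127) = 1/2032 ≈ 0.00049213)
f**2 = (1/2032)**2 = 1/4129024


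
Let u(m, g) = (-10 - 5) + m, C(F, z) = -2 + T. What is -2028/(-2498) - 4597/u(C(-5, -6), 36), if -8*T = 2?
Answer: 23036578/86181 ≈ 267.30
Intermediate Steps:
T = -1/4 (T = -1/8*2 = -1/4 ≈ -0.25000)
C(F, z) = -9/4 (C(F, z) = -2 - 1/4 = -9/4)
u(m, g) = -15 + m
-2028/(-2498) - 4597/u(C(-5, -6), 36) = -2028/(-2498) - 4597/(-15 - 9/4) = -2028*(-1/2498) - 4597/(-69/4) = 1014/1249 - 4597*(-4/69) = 1014/1249 + 18388/69 = 23036578/86181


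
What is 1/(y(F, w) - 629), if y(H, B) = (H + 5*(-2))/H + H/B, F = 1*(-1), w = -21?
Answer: -21/12977 ≈ -0.0016182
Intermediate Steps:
F = -1
y(H, B) = H/B + (-10 + H)/H (y(H, B) = (H - 10)/H + H/B = (-10 + H)/H + H/B = H/B + (-10 + H)/H)
1/(y(F, w) - 629) = 1/((1 - 10/(-1) - 1/(-21)) - 629) = 1/((1 - 10*(-1) - 1*(-1/21)) - 629) = 1/((1 + 10 + 1/21) - 629) = 1/(232/21 - 629) = 1/(-12977/21) = -21/12977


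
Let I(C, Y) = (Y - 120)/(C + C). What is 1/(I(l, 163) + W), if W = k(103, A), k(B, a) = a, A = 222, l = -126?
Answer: 252/55901 ≈ 0.0045080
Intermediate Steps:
W = 222
I(C, Y) = (-120 + Y)/(2*C) (I(C, Y) = (-120 + Y)/((2*C)) = (-120 + Y)*(1/(2*C)) = (-120 + Y)/(2*C))
1/(I(l, 163) + W) = 1/((½)*(-120 + 163)/(-126) + 222) = 1/((½)*(-1/126)*43 + 222) = 1/(-43/252 + 222) = 1/(55901/252) = 252/55901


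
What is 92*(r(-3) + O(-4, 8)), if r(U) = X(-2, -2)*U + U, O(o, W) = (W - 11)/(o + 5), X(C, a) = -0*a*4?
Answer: -552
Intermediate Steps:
X(C, a) = 0 (X(C, a) = -0*4 = -1*0 = 0)
O(o, W) = (-11 + W)/(5 + o)
r(U) = U (r(U) = 0*U + U = 0 + U = U)
92*(r(-3) + O(-4, 8)) = 92*(-3 + (-11 + 8)/(5 - 4)) = 92*(-3 - 3/1) = 92*(-3 + 1*(-3)) = 92*(-3 - 3) = 92*(-6) = -552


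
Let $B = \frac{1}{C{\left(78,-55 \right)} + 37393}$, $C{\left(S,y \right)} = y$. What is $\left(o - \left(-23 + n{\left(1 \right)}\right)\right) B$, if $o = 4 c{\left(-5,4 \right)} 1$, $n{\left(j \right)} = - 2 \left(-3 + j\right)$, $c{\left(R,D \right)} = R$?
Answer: $- \frac{1}{37338} \approx -2.6782 \cdot 10^{-5}$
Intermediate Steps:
$n{\left(j \right)} = 6 - 2 j$
$o = -20$ ($o = 4 \left(-5\right) 1 = \left(-20\right) 1 = -20$)
$B = \frac{1}{37338}$ ($B = \frac{1}{-55 + 37393} = \frac{1}{37338} \approx 2.6782 \cdot 10^{-5}$)
$\left(o - \left(-23 + n{\left(1 \right)}\right)\right) B = \left(-20 + \left(23 - \left(6 - 2\right)\right)\right) \frac{1}{37338} = \left(-20 + \left(23 - 4\right)\right) \frac{1}{37338} = \left(-20 + 19\right) \frac{1}{37338} = \left(-1\right) \frac{1}{37338} = - \frac{1}{37338}$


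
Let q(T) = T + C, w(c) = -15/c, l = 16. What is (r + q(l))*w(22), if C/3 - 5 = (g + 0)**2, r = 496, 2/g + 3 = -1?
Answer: -31665/88 ≈ -359.83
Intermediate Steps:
g = -1/2 (g = 2/(-3 - 1) = 2/(-4) = 2*(-1/4) = -1/2 ≈ -0.50000)
C = 63/4 (C = 15 + 3*(-1/2 + 0)**2 = 15 + 3*(-1/2)**2 = 15 + 3*(1/4) = 15 + 3/4 = 63/4 ≈ 15.750)
q(T) = 63/4 + T (q(T) = T + 63/4 = 63/4 + T)
(r + q(l))*w(22) = (496 + (63/4 + 16))*(-15/22) = (496 + 127/4)*(-15*1/22) = (2111/4)*(-15/22) = -31665/88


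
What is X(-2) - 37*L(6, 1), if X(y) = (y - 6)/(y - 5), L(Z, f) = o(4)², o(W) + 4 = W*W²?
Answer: -932392/7 ≈ -1.3320e+5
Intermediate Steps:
o(W) = -4 + W³ (o(W) = -4 + W*W² = -4 + W³)
L(Z, f) = 3600 (L(Z, f) = (-4 + 4³)² = (-4 + 64)² = 60² = 3600)
X(y) = (-6 + y)/(-5 + y)
X(-2) - 37*L(6, 1) = (-6 - 2)/(-5 - 2) - 37*3600 = -8/(-7) - 133200 = -⅐*(-8) - 133200 = 8/7 - 133200 = -932392/7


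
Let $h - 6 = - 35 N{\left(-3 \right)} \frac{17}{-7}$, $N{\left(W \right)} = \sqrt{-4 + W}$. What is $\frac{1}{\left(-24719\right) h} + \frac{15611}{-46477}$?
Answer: $\frac{- 32800506265 \sqrt{7} + 2315376331 i}{1148864963 \left(- 6 i + 85 \sqrt{7}\right)} \approx -0.33589 + 1.7976 \cdot 10^{-7} i$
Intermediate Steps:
$h = 6 + 85 i \sqrt{7}$ ($h = 6 + - 35 \sqrt{-4 - 3} \frac{17}{-7} = 6 + - 35 \sqrt{-7} \cdot 17 \left(- \frac{1}{7}\right) = 6 + - 35 i \sqrt{7} \left(- \frac{17}{7}\right) = 6 + 85 i \sqrt{7} \approx 6.0 + 224.89 i$)
$\frac{1}{\left(-24719\right) h} + \frac{15611}{-46477} = \frac{1}{\left(-24719\right) \left(6 + 85 i \sqrt{7}\right)} + \frac{15611}{-46477} = - \frac{1}{24719 \left(6 + 85 i \sqrt{7}\right)} + 15611 \left(- \frac{1}{46477}\right) = - \frac{1}{24719 \left(6 + 85 i \sqrt{7}\right)} - \frac{15611}{46477} = - \frac{15611}{46477} - \frac{1}{24719 \left(6 + 85 i \sqrt{7}\right)}$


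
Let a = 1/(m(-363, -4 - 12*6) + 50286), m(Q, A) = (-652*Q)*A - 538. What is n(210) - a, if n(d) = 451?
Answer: 8089870229/17937628 ≈ 451.00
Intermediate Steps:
m(Q, A) = -538 - 652*A*Q (m(Q, A) = -652*A*Q - 538 = -538 - 652*A*Q)
a = -1/17937628 (a = 1/((-538 - 652*(-4 - 12*6)*(-363)) + 50286) = 1/((-538 - 652*(-4 - 72)*(-363)) + 50286) = 1/((-538 - 652*(-76)*(-363)) + 50286) = 1/((-538 - 17987376) + 50286) = 1/(-17987914 + 50286) = 1/(-17937628) = -1/17937628 ≈ -5.5749e-8)
n(210) - a = 451 - 1*(-1/17937628) = 451 + 1/17937628 = 8089870229/17937628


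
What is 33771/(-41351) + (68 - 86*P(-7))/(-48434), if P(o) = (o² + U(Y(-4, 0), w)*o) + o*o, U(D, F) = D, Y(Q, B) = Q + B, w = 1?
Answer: -595198523/1001397167 ≈ -0.59437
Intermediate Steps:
Y(Q, B) = B + Q
P(o) = -4*o + 2*o² (P(o) = (o² + (0 - 4)*o) + o*o = (o² - 4*o) + o² = -4*o + 2*o²)
33771/(-41351) + (68 - 86*P(-7))/(-48434) = 33771/(-41351) + (68 - 172*(-7)*(-2 - 7))/(-48434) = 33771*(-1/41351) + (68 - 172*(-7)*(-9))*(-1/48434) = -33771/41351 + (68 - 86*126)*(-1/48434) = -33771/41351 + (68 - 10836)*(-1/48434) = -33771/41351 - 10768*(-1/48434) = -33771/41351 + 5384/24217 = -595198523/1001397167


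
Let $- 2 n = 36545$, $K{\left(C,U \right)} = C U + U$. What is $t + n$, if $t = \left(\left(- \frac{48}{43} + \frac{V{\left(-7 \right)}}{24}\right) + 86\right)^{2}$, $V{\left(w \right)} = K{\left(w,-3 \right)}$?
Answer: $- \frac{323630199}{29584} \approx -10939.0$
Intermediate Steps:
$K{\left(C,U \right)} = U + C U$
$n = - \frac{36545}{2}$ ($n = \left(- \frac{1}{2}\right) 36545 = - \frac{36545}{2} \approx -18273.0$)
$V{\left(w \right)} = -3 - 3 w$ ($V{\left(w \right)} = - 3 \left(1 + w\right) = -3 - 3 w$)
$t = \frac{216943441}{29584}$ ($t = \left(\left(- \frac{48}{43} + \frac{-3 - -21}{24}\right) + 86\right)^{2} = \left(\left(\left(-48\right) \frac{1}{43} + \left(-3 + 21\right) \frac{1}{24}\right) + 86\right)^{2} = \left(\left(- \frac{48}{43} + 18 \cdot \frac{1}{24}\right) + 86\right)^{2} = \left(\left(- \frac{48}{43} + \frac{3}{4}\right) + 86\right)^{2} = \left(- \frac{63}{172} + 86\right)^{2} = \left(\frac{14729}{172}\right)^{2} = \frac{216943441}{29584} \approx 7333.1$)
$t + n = \frac{216943441}{29584} - \frac{36545}{2} = - \frac{323630199}{29584}$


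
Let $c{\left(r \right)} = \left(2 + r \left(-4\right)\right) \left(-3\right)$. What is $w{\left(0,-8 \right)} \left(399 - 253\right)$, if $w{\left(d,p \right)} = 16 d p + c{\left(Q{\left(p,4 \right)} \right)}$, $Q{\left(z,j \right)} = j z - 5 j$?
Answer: $-91980$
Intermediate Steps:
$Q{\left(z,j \right)} = - 5 j + j z$
$c{\left(r \right)} = -6 + 12 r$ ($c{\left(r \right)} = \left(2 - 4 r\right) \left(-3\right) = -6 + 12 r$)
$w{\left(d,p \right)} = -246 + 48 p + 16 d p$ ($w{\left(d,p \right)} = 16 d p + \left(-6 + 12 \cdot 4 \left(-5 + p\right)\right) = 16 d p + \left(-6 + 12 \left(-20 + 4 p\right)\right) = 16 d p + \left(-6 + \left(-240 + 48 p\right)\right) = 16 d p + \left(-246 + 48 p\right) = -246 + 48 p + 16 d p$)
$w{\left(0,-8 \right)} \left(399 - 253\right) = \left(-246 + 48 \left(-8\right) + 16 \cdot 0 \left(-8\right)\right) \left(399 - 253\right) = \left(-246 - 384 + 0\right) 146 = \left(-630\right) 146 = -91980$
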